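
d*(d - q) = d^2 - d*q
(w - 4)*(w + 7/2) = w^2 - w/2 - 14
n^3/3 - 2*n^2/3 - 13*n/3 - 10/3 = (n/3 + 1/3)*(n - 5)*(n + 2)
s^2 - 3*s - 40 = (s - 8)*(s + 5)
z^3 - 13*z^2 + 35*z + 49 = (z - 7)^2*(z + 1)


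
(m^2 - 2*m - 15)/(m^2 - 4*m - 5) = (m + 3)/(m + 1)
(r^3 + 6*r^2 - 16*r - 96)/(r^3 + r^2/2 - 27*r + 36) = 2*(r + 4)/(2*r - 3)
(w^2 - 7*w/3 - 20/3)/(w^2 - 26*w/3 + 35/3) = (3*w^2 - 7*w - 20)/(3*w^2 - 26*w + 35)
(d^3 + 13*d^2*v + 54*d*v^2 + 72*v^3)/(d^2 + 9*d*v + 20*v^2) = (d^2 + 9*d*v + 18*v^2)/(d + 5*v)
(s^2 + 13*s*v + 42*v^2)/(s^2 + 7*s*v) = (s + 6*v)/s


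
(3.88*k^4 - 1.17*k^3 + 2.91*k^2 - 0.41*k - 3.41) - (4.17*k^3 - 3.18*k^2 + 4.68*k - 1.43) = 3.88*k^4 - 5.34*k^3 + 6.09*k^2 - 5.09*k - 1.98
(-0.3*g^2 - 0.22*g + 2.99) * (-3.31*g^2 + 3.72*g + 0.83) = 0.993*g^4 - 0.3878*g^3 - 10.9643*g^2 + 10.9402*g + 2.4817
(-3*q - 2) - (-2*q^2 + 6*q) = 2*q^2 - 9*q - 2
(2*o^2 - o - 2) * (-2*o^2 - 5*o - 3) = -4*o^4 - 8*o^3 + 3*o^2 + 13*o + 6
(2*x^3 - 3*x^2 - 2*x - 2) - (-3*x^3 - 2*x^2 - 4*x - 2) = 5*x^3 - x^2 + 2*x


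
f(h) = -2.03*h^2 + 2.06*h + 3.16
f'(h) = 2.06 - 4.06*h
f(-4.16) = -40.54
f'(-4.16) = 18.95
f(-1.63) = -5.59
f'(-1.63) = 8.68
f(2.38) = -3.44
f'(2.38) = -7.60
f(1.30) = 2.41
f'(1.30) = -3.22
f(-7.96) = -141.86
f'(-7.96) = 34.38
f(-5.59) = -71.79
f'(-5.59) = 24.76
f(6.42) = -67.28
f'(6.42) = -24.01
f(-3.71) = -32.42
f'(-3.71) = 17.12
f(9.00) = -142.73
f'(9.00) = -34.48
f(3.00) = -8.93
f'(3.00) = -10.12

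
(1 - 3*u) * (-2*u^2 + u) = 6*u^3 - 5*u^2 + u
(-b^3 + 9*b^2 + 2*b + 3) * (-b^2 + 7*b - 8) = b^5 - 16*b^4 + 69*b^3 - 61*b^2 + 5*b - 24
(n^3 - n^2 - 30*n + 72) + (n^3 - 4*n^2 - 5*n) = 2*n^3 - 5*n^2 - 35*n + 72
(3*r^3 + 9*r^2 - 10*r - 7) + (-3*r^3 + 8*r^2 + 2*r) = 17*r^2 - 8*r - 7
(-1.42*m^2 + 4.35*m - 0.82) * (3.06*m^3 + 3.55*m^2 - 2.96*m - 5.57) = -4.3452*m^5 + 8.27*m^4 + 17.1365*m^3 - 7.8776*m^2 - 21.8023*m + 4.5674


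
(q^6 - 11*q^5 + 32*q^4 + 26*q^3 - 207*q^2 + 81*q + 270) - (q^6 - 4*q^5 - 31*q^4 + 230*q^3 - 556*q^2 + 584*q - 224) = -7*q^5 + 63*q^4 - 204*q^3 + 349*q^2 - 503*q + 494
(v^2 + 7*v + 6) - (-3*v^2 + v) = 4*v^2 + 6*v + 6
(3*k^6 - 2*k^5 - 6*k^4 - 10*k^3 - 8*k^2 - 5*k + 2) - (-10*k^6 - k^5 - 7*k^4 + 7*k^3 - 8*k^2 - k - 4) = 13*k^6 - k^5 + k^4 - 17*k^3 - 4*k + 6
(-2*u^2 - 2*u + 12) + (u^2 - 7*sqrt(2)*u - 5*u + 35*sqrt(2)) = -u^2 - 7*sqrt(2)*u - 7*u + 12 + 35*sqrt(2)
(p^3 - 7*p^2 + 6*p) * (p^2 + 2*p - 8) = p^5 - 5*p^4 - 16*p^3 + 68*p^2 - 48*p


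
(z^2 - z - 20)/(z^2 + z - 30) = (z + 4)/(z + 6)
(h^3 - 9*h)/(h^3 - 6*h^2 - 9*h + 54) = h/(h - 6)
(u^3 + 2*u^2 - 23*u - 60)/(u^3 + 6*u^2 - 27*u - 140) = (u + 3)/(u + 7)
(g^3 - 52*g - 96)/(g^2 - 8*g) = g + 8 + 12/g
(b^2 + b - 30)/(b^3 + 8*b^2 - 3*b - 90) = (b - 5)/(b^2 + 2*b - 15)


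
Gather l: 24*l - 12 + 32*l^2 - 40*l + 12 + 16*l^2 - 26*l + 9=48*l^2 - 42*l + 9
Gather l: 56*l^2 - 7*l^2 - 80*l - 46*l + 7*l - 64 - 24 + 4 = 49*l^2 - 119*l - 84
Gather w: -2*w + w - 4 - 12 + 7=-w - 9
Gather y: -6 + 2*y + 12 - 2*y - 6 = 0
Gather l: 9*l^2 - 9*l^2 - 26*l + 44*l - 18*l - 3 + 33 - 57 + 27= 0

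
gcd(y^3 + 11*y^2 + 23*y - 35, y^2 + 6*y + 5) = y + 5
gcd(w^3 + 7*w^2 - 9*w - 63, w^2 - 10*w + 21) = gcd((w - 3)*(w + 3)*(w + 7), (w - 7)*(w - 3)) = w - 3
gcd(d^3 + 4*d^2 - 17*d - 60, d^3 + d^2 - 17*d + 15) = d + 5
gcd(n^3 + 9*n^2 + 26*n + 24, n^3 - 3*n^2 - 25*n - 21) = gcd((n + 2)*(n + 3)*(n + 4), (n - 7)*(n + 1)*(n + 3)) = n + 3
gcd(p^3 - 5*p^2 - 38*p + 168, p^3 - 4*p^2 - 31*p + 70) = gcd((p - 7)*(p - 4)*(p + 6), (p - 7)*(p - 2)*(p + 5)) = p - 7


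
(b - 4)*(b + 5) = b^2 + b - 20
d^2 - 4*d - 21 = (d - 7)*(d + 3)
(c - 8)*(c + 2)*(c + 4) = c^3 - 2*c^2 - 40*c - 64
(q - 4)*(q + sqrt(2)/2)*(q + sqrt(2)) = q^3 - 4*q^2 + 3*sqrt(2)*q^2/2 - 6*sqrt(2)*q + q - 4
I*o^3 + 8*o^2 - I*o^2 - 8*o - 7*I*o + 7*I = (o - 7*I)*(o - I)*(I*o - I)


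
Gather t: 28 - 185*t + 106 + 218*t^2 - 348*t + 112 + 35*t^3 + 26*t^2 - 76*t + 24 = 35*t^3 + 244*t^2 - 609*t + 270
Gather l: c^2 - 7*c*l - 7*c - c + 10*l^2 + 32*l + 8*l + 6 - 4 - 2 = c^2 - 8*c + 10*l^2 + l*(40 - 7*c)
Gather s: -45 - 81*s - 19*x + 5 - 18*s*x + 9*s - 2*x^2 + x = s*(-18*x - 72) - 2*x^2 - 18*x - 40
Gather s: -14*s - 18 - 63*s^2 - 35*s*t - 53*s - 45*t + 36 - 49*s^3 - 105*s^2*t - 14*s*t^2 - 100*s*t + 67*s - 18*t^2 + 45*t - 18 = -49*s^3 + s^2*(-105*t - 63) + s*(-14*t^2 - 135*t) - 18*t^2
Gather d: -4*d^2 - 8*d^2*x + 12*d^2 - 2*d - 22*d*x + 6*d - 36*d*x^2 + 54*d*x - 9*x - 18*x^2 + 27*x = d^2*(8 - 8*x) + d*(-36*x^2 + 32*x + 4) - 18*x^2 + 18*x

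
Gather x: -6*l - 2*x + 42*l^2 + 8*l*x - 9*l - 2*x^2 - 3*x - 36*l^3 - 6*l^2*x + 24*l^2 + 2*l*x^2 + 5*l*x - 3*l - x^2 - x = -36*l^3 + 66*l^2 - 18*l + x^2*(2*l - 3) + x*(-6*l^2 + 13*l - 6)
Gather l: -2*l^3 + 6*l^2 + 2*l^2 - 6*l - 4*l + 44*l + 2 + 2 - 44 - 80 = -2*l^3 + 8*l^2 + 34*l - 120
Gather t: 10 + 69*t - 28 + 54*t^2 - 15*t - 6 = 54*t^2 + 54*t - 24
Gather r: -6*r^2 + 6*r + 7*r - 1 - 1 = -6*r^2 + 13*r - 2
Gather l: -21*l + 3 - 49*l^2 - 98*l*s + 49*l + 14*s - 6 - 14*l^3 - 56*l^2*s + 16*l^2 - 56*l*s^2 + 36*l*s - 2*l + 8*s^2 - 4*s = -14*l^3 + l^2*(-56*s - 33) + l*(-56*s^2 - 62*s + 26) + 8*s^2 + 10*s - 3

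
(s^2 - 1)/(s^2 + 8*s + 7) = (s - 1)/(s + 7)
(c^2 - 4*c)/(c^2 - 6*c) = (c - 4)/(c - 6)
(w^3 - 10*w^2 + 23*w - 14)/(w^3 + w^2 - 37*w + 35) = (w^2 - 9*w + 14)/(w^2 + 2*w - 35)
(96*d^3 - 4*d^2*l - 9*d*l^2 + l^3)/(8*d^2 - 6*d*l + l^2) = (24*d^2 + 5*d*l - l^2)/(2*d - l)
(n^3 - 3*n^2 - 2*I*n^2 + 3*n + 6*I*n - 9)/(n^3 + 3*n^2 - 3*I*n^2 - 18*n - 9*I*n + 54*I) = (n + I)/(n + 6)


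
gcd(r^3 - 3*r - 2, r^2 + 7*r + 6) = r + 1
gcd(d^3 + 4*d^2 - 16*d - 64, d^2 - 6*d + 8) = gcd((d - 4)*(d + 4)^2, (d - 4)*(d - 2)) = d - 4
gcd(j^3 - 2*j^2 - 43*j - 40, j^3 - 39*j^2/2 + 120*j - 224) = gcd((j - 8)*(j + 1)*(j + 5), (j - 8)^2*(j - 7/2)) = j - 8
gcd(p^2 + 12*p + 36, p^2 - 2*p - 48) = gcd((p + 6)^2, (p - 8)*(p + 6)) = p + 6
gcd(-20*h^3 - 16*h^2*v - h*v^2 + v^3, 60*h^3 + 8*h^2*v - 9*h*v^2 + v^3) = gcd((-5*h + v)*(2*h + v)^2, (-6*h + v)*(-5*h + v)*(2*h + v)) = -10*h^2 - 3*h*v + v^2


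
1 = 1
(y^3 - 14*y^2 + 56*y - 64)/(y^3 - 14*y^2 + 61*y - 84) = (y^2 - 10*y + 16)/(y^2 - 10*y + 21)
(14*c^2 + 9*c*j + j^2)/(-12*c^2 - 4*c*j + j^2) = (-7*c - j)/(6*c - j)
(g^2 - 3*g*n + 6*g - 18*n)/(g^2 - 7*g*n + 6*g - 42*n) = (g - 3*n)/(g - 7*n)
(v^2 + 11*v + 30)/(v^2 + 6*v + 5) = (v + 6)/(v + 1)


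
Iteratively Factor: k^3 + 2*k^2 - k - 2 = (k + 2)*(k^2 - 1) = (k + 1)*(k + 2)*(k - 1)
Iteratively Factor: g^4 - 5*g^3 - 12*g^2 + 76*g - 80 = (g - 2)*(g^3 - 3*g^2 - 18*g + 40) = (g - 5)*(g - 2)*(g^2 + 2*g - 8) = (g - 5)*(g - 2)*(g + 4)*(g - 2)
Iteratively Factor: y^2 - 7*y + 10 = (y - 2)*(y - 5)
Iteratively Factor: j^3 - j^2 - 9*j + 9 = (j - 1)*(j^2 - 9) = (j - 3)*(j - 1)*(j + 3)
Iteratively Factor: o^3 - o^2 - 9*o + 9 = (o - 1)*(o^2 - 9) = (o - 1)*(o + 3)*(o - 3)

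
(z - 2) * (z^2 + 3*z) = z^3 + z^2 - 6*z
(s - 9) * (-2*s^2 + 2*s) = -2*s^3 + 20*s^2 - 18*s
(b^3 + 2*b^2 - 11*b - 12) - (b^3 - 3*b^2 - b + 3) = 5*b^2 - 10*b - 15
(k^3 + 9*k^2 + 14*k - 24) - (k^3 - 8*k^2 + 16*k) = 17*k^2 - 2*k - 24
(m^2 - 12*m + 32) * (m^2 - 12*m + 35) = m^4 - 24*m^3 + 211*m^2 - 804*m + 1120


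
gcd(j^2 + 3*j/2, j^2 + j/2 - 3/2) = j + 3/2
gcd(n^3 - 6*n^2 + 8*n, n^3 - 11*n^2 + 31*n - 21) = 1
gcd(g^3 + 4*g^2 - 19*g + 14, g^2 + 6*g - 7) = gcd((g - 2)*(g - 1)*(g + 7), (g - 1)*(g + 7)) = g^2 + 6*g - 7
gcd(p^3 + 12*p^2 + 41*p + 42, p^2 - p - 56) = p + 7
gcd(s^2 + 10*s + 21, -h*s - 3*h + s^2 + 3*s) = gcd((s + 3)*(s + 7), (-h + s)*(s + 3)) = s + 3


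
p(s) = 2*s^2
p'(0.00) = 0.00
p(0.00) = 0.00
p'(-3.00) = -12.00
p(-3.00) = 18.00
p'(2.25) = 9.00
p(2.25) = 10.12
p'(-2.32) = -9.28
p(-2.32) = 10.76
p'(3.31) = 13.24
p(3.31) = 21.91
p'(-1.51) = -6.04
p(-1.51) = 4.56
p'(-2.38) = -9.52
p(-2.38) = 11.33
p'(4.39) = 17.56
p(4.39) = 38.54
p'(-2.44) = -9.76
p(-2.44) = 11.91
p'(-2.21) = -8.84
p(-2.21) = 9.77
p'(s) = 4*s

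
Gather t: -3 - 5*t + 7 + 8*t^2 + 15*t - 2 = 8*t^2 + 10*t + 2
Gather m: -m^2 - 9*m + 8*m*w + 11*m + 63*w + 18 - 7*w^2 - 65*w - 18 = -m^2 + m*(8*w + 2) - 7*w^2 - 2*w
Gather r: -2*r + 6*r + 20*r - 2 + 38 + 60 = 24*r + 96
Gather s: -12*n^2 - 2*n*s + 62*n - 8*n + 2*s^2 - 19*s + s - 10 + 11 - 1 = -12*n^2 + 54*n + 2*s^2 + s*(-2*n - 18)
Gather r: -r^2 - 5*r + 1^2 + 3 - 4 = -r^2 - 5*r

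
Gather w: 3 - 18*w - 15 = -18*w - 12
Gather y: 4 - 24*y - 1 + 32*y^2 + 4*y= 32*y^2 - 20*y + 3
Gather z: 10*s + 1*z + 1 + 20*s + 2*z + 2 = 30*s + 3*z + 3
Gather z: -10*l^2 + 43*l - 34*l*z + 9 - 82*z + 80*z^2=-10*l^2 + 43*l + 80*z^2 + z*(-34*l - 82) + 9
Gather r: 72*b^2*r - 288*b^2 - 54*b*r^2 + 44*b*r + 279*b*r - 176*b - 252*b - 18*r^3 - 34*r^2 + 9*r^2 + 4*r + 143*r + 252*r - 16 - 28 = -288*b^2 - 428*b - 18*r^3 + r^2*(-54*b - 25) + r*(72*b^2 + 323*b + 399) - 44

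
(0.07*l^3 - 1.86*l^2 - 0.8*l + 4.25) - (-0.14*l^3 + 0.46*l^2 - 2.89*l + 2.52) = 0.21*l^3 - 2.32*l^2 + 2.09*l + 1.73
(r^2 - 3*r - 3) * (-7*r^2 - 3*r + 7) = -7*r^4 + 18*r^3 + 37*r^2 - 12*r - 21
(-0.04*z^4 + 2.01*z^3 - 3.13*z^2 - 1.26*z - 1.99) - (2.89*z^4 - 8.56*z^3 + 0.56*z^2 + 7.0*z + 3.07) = -2.93*z^4 + 10.57*z^3 - 3.69*z^2 - 8.26*z - 5.06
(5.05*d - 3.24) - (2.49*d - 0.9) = 2.56*d - 2.34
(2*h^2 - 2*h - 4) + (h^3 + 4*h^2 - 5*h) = h^3 + 6*h^2 - 7*h - 4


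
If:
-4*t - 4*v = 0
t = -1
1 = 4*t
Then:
No Solution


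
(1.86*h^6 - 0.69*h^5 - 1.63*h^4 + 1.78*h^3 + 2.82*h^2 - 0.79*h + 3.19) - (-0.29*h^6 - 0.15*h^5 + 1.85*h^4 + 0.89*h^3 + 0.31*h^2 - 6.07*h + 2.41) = 2.15*h^6 - 0.54*h^5 - 3.48*h^4 + 0.89*h^3 + 2.51*h^2 + 5.28*h + 0.78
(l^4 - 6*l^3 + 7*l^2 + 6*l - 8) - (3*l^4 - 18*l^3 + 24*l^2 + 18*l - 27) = -2*l^4 + 12*l^3 - 17*l^2 - 12*l + 19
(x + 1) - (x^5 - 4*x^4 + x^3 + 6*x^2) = -x^5 + 4*x^4 - x^3 - 6*x^2 + x + 1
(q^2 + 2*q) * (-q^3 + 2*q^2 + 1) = -q^5 + 4*q^3 + q^2 + 2*q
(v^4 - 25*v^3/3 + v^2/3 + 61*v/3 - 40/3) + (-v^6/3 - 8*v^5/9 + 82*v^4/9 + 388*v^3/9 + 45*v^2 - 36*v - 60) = -v^6/3 - 8*v^5/9 + 91*v^4/9 + 313*v^3/9 + 136*v^2/3 - 47*v/3 - 220/3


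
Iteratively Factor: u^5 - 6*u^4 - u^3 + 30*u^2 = (u)*(u^4 - 6*u^3 - u^2 + 30*u) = u^2*(u^3 - 6*u^2 - u + 30) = u^2*(u - 3)*(u^2 - 3*u - 10) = u^2*(u - 5)*(u - 3)*(u + 2)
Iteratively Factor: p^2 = (p)*(p)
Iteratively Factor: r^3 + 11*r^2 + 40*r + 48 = (r + 3)*(r^2 + 8*r + 16) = (r + 3)*(r + 4)*(r + 4)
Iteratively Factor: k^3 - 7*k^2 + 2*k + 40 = (k - 4)*(k^2 - 3*k - 10) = (k - 5)*(k - 4)*(k + 2)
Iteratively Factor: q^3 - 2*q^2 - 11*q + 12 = (q - 1)*(q^2 - q - 12) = (q - 1)*(q + 3)*(q - 4)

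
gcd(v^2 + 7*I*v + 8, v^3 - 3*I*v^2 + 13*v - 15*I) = v - I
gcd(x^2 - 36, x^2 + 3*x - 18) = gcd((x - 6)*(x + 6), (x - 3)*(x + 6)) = x + 6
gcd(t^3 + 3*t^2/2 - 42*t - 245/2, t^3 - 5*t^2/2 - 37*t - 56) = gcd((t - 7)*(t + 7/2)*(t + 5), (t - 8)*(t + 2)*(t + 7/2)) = t + 7/2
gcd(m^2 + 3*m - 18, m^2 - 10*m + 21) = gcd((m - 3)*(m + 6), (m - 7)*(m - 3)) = m - 3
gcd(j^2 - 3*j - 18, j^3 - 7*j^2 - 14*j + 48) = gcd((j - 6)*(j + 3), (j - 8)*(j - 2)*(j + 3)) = j + 3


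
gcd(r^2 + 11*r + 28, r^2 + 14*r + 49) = r + 7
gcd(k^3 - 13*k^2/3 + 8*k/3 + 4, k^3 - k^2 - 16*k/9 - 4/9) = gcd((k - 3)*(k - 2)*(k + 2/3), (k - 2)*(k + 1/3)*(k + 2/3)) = k^2 - 4*k/3 - 4/3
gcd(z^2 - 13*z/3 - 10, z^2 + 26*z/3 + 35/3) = z + 5/3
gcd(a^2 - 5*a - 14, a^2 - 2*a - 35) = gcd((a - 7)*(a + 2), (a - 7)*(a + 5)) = a - 7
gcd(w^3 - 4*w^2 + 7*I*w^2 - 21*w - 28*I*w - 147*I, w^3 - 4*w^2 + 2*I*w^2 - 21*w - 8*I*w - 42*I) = w^2 - 4*w - 21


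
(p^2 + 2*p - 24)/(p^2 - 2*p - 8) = (p + 6)/(p + 2)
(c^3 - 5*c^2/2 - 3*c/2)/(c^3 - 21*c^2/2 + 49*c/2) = (2*c^2 - 5*c - 3)/(2*c^2 - 21*c + 49)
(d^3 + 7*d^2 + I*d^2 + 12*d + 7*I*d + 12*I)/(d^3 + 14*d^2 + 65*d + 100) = (d^2 + d*(3 + I) + 3*I)/(d^2 + 10*d + 25)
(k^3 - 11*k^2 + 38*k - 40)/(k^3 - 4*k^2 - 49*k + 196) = (k^2 - 7*k + 10)/(k^2 - 49)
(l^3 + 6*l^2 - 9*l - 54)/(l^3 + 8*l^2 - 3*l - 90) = (l + 3)/(l + 5)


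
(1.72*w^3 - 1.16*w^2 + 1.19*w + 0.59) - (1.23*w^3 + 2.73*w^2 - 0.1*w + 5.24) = 0.49*w^3 - 3.89*w^2 + 1.29*w - 4.65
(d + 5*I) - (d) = 5*I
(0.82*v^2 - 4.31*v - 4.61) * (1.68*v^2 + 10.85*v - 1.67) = 1.3776*v^4 + 1.6562*v^3 - 55.8777*v^2 - 42.8208*v + 7.6987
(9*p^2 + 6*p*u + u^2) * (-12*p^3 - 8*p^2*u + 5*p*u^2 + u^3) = -108*p^5 - 144*p^4*u - 15*p^3*u^2 + 31*p^2*u^3 + 11*p*u^4 + u^5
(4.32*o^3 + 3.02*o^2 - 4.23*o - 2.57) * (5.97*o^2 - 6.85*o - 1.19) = 25.7904*o^5 - 11.5626*o^4 - 51.0809*o^3 + 10.0388*o^2 + 22.6382*o + 3.0583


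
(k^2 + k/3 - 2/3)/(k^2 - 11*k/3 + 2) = (k + 1)/(k - 3)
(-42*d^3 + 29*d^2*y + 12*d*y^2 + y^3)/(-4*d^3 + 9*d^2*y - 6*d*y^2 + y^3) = (42*d^2 + 13*d*y + y^2)/(4*d^2 - 5*d*y + y^2)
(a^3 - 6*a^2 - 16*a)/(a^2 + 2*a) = a - 8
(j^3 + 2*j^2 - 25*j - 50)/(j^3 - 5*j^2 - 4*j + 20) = (j + 5)/(j - 2)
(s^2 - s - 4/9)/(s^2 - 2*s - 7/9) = (3*s - 4)/(3*s - 7)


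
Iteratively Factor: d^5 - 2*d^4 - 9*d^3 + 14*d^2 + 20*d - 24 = (d - 1)*(d^4 - d^3 - 10*d^2 + 4*d + 24) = (d - 1)*(d + 2)*(d^3 - 3*d^2 - 4*d + 12) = (d - 1)*(d + 2)^2*(d^2 - 5*d + 6) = (d - 3)*(d - 1)*(d + 2)^2*(d - 2)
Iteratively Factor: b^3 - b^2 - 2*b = (b)*(b^2 - b - 2) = b*(b - 2)*(b + 1)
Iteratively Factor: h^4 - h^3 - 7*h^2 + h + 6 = (h + 1)*(h^3 - 2*h^2 - 5*h + 6) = (h - 1)*(h + 1)*(h^2 - h - 6) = (h - 3)*(h - 1)*(h + 1)*(h + 2)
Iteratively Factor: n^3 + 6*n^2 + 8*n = (n + 2)*(n^2 + 4*n) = n*(n + 2)*(n + 4)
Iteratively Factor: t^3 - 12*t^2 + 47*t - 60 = (t - 3)*(t^2 - 9*t + 20) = (t - 5)*(t - 3)*(t - 4)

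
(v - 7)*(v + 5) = v^2 - 2*v - 35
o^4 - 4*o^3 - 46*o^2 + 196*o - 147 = (o - 7)*(o - 3)*(o - 1)*(o + 7)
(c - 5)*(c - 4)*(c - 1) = c^3 - 10*c^2 + 29*c - 20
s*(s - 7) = s^2 - 7*s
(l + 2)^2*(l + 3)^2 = l^4 + 10*l^3 + 37*l^2 + 60*l + 36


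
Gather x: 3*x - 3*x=0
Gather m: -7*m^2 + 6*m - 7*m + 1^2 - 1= -7*m^2 - m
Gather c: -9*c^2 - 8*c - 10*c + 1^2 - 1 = -9*c^2 - 18*c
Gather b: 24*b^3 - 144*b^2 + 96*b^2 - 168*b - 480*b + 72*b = 24*b^3 - 48*b^2 - 576*b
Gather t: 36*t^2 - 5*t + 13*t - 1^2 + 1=36*t^2 + 8*t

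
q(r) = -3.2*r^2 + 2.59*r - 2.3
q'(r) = 2.59 - 6.4*r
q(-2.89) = -36.51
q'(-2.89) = 21.09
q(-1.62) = -14.89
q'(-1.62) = 12.96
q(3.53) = -33.03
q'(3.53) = -20.00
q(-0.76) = -6.12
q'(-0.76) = 7.45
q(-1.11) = -9.12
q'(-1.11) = 9.69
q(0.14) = -2.00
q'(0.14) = 1.69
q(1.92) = -9.12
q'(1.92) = -9.70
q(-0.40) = -3.85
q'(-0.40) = 5.15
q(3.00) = -23.33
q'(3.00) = -16.61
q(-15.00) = -761.15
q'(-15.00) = 98.59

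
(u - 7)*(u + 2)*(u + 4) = u^3 - u^2 - 34*u - 56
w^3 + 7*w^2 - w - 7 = (w - 1)*(w + 1)*(w + 7)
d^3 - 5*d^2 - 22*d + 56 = (d - 7)*(d - 2)*(d + 4)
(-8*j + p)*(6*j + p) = -48*j^2 - 2*j*p + p^2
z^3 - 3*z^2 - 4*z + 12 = (z - 3)*(z - 2)*(z + 2)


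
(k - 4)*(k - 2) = k^2 - 6*k + 8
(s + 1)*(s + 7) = s^2 + 8*s + 7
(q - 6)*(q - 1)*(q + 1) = q^3 - 6*q^2 - q + 6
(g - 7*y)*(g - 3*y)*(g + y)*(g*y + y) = g^4*y - 9*g^3*y^2 + g^3*y + 11*g^2*y^3 - 9*g^2*y^2 + 21*g*y^4 + 11*g*y^3 + 21*y^4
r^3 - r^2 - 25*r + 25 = (r - 5)*(r - 1)*(r + 5)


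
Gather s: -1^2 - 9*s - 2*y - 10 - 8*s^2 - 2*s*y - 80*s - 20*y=-8*s^2 + s*(-2*y - 89) - 22*y - 11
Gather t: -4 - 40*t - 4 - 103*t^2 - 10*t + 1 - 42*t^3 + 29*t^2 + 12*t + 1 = -42*t^3 - 74*t^2 - 38*t - 6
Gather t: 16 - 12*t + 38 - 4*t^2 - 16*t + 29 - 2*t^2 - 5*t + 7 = -6*t^2 - 33*t + 90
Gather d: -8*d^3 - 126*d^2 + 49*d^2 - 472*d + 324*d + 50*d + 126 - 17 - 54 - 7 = -8*d^3 - 77*d^2 - 98*d + 48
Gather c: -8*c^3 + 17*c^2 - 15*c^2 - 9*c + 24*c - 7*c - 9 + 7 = -8*c^3 + 2*c^2 + 8*c - 2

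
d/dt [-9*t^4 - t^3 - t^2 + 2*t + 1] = -36*t^3 - 3*t^2 - 2*t + 2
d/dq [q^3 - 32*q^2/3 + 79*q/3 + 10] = 3*q^2 - 64*q/3 + 79/3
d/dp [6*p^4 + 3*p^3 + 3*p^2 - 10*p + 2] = 24*p^3 + 9*p^2 + 6*p - 10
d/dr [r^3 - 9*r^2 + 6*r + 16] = 3*r^2 - 18*r + 6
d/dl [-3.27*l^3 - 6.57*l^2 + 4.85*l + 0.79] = -9.81*l^2 - 13.14*l + 4.85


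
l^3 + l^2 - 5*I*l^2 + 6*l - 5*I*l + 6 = (l + 1)*(l - 6*I)*(l + I)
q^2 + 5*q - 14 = (q - 2)*(q + 7)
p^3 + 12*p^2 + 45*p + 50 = (p + 2)*(p + 5)^2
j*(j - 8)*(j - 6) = j^3 - 14*j^2 + 48*j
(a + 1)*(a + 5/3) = a^2 + 8*a/3 + 5/3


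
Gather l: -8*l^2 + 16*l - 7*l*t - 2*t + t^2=-8*l^2 + l*(16 - 7*t) + t^2 - 2*t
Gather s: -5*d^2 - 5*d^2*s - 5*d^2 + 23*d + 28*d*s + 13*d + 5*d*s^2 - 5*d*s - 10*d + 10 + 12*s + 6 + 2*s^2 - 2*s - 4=-10*d^2 + 26*d + s^2*(5*d + 2) + s*(-5*d^2 + 23*d + 10) + 12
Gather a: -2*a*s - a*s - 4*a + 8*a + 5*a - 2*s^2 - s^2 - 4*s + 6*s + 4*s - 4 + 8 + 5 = a*(9 - 3*s) - 3*s^2 + 6*s + 9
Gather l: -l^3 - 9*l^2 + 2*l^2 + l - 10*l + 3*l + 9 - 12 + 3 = -l^3 - 7*l^2 - 6*l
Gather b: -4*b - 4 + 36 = 32 - 4*b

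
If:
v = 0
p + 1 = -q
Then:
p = -q - 1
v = 0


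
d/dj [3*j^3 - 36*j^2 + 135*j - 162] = 9*j^2 - 72*j + 135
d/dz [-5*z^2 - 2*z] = -10*z - 2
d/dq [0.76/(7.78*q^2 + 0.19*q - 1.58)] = (-11.8256*q - 0.1444)/(7.78*q^2 + 0.19*q - 1.58)^2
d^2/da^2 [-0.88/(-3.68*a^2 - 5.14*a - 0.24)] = (-23.834624*a^2 - 33.290752*a + 0.88*(7.36*a + 5.14)*(14.72*a + 10.28) - 1.554432)/(3.68*a^2 + 5.14*a + 0.24)^3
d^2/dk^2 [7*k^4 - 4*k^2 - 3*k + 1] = 84*k^2 - 8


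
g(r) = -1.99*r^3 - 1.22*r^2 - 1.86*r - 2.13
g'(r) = -5.97*r^2 - 2.44*r - 1.86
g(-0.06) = -2.02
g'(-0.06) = -1.74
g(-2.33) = 20.75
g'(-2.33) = -28.59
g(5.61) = -402.31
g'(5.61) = -203.44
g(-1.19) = 1.71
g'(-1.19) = -7.41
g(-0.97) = 0.34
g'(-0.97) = -5.11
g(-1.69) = 7.13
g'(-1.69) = -14.79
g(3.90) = -145.99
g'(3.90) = -102.18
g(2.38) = -40.30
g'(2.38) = -41.48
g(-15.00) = 6467.52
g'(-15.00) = -1308.51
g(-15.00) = 6467.52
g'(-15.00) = -1308.51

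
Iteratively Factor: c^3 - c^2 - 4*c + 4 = (c - 2)*(c^2 + c - 2) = (c - 2)*(c + 2)*(c - 1)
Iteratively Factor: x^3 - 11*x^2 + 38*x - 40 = (x - 4)*(x^2 - 7*x + 10) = (x - 5)*(x - 4)*(x - 2)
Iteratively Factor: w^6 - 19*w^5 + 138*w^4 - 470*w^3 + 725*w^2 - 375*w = (w)*(w^5 - 19*w^4 + 138*w^3 - 470*w^2 + 725*w - 375) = w*(w - 5)*(w^4 - 14*w^3 + 68*w^2 - 130*w + 75) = w*(w - 5)*(w - 1)*(w^3 - 13*w^2 + 55*w - 75) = w*(w - 5)^2*(w - 1)*(w^2 - 8*w + 15) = w*(w - 5)^3*(w - 1)*(w - 3)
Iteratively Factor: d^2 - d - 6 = (d + 2)*(d - 3)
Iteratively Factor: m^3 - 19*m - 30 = (m + 2)*(m^2 - 2*m - 15) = (m - 5)*(m + 2)*(m + 3)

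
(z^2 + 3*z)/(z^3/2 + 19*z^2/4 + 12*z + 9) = 4*z*(z + 3)/(2*z^3 + 19*z^2 + 48*z + 36)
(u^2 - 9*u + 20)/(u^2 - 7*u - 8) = (-u^2 + 9*u - 20)/(-u^2 + 7*u + 8)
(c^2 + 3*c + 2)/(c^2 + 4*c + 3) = (c + 2)/(c + 3)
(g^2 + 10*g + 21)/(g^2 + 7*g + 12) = (g + 7)/(g + 4)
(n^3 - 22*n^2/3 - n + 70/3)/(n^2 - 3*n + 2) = (3*n^2 - 16*n - 35)/(3*(n - 1))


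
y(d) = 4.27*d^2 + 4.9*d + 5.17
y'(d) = 8.54*d + 4.9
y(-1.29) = 5.95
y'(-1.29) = -6.12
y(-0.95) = 4.37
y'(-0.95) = -3.21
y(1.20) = 17.20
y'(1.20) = 15.15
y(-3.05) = 29.95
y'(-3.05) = -21.15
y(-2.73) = 23.62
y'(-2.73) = -18.41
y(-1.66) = 8.80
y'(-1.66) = -9.28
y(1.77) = 27.22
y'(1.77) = 20.02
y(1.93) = 30.53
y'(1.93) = 21.38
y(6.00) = 188.29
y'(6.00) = 56.14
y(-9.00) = 306.94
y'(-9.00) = -71.96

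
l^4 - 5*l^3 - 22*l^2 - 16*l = l*(l - 8)*(l + 1)*(l + 2)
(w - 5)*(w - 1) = w^2 - 6*w + 5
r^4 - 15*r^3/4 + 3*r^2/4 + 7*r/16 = r*(r - 7/2)*(r - 1/2)*(r + 1/4)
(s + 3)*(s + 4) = s^2 + 7*s + 12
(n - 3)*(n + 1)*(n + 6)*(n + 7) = n^4 + 11*n^3 + 13*n^2 - 123*n - 126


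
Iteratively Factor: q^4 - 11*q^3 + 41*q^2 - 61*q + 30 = (q - 3)*(q^3 - 8*q^2 + 17*q - 10) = (q - 5)*(q - 3)*(q^2 - 3*q + 2) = (q - 5)*(q - 3)*(q - 1)*(q - 2)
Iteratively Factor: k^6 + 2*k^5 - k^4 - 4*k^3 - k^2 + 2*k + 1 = (k - 1)*(k^5 + 3*k^4 + 2*k^3 - 2*k^2 - 3*k - 1) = (k - 1)*(k + 1)*(k^4 + 2*k^3 - 2*k - 1) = (k - 1)*(k + 1)^2*(k^3 + k^2 - k - 1) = (k - 1)*(k + 1)^3*(k^2 - 1) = (k - 1)^2*(k + 1)^3*(k + 1)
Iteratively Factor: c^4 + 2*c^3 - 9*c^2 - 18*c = (c + 2)*(c^3 - 9*c) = (c - 3)*(c + 2)*(c^2 + 3*c) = c*(c - 3)*(c + 2)*(c + 3)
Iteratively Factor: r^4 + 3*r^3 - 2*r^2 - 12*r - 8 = (r - 2)*(r^3 + 5*r^2 + 8*r + 4) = (r - 2)*(r + 2)*(r^2 + 3*r + 2) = (r - 2)*(r + 2)^2*(r + 1)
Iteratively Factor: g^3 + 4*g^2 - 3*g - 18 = (g + 3)*(g^2 + g - 6) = (g + 3)^2*(g - 2)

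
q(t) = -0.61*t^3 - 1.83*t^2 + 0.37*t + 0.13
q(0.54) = -0.30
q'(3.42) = -33.55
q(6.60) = -252.52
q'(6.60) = -103.50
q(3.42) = -44.41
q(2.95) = -30.36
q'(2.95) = -26.35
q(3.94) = -64.13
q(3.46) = -45.77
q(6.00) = -195.29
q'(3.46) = -34.20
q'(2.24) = -17.01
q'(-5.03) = -27.52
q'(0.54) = -2.14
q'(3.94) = -42.46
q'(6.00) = -87.47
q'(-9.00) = -114.92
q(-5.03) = 29.60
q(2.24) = -15.08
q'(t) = -1.83*t^2 - 3.66*t + 0.37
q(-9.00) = 293.26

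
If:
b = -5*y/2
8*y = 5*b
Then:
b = 0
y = 0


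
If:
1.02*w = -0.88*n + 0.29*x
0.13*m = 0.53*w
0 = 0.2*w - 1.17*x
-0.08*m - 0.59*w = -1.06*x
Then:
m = 0.00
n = 0.00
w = 0.00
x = 0.00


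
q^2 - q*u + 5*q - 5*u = (q + 5)*(q - u)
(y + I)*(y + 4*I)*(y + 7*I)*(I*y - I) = I*y^4 - 12*y^3 - I*y^3 + 12*y^2 - 39*I*y^2 + 28*y + 39*I*y - 28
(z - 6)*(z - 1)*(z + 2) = z^3 - 5*z^2 - 8*z + 12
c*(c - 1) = c^2 - c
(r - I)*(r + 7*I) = r^2 + 6*I*r + 7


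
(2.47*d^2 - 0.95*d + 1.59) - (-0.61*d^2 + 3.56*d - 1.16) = 3.08*d^2 - 4.51*d + 2.75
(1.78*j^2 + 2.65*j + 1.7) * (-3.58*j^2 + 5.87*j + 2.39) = -6.3724*j^4 + 0.961600000000001*j^3 + 13.7237*j^2 + 16.3125*j + 4.063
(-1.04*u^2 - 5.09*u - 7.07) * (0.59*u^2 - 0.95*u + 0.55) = -0.6136*u^4 - 2.0151*u^3 + 0.0922000000000001*u^2 + 3.917*u - 3.8885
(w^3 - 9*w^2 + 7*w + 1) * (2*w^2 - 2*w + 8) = 2*w^5 - 20*w^4 + 40*w^3 - 84*w^2 + 54*w + 8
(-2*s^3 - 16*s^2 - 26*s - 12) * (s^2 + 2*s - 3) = -2*s^5 - 20*s^4 - 52*s^3 - 16*s^2 + 54*s + 36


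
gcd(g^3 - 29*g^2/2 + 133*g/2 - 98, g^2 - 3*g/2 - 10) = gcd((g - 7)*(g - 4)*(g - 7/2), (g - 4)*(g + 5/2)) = g - 4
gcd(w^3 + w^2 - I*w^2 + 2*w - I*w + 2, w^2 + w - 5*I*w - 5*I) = w + 1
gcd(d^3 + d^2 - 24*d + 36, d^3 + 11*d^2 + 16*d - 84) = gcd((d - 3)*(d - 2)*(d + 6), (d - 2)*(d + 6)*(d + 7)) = d^2 + 4*d - 12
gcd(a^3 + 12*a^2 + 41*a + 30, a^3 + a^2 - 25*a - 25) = a^2 + 6*a + 5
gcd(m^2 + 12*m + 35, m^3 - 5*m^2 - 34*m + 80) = m + 5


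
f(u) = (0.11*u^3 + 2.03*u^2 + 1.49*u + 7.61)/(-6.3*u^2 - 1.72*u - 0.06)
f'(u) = (12.6*u + 1.72)*(0.11*u^3 + 2.03*u^2 + 1.49*u + 7.61)/(-6.3*u^2 - 1.72*u - 0.06)^2 + (0.33*u^2 + 4.06*u + 1.49)/(-6.3*u^2 - 1.72*u - 0.06)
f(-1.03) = -1.63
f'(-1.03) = -3.22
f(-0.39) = -21.10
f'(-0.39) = -193.86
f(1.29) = -1.03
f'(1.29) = 0.88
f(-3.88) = -0.29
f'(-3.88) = -0.05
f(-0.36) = -28.50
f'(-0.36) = -312.18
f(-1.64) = -0.71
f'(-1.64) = -0.65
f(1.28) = -1.04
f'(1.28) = 0.90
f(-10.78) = -0.13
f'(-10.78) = -0.02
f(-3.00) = -0.36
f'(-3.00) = -0.10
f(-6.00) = -0.22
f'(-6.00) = -0.02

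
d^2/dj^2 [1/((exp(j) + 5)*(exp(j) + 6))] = (4*exp(3*j) + 33*exp(2*j) + exp(j) - 330)*exp(j)/(exp(6*j) + 33*exp(5*j) + 453*exp(4*j) + 3311*exp(3*j) + 13590*exp(2*j) + 29700*exp(j) + 27000)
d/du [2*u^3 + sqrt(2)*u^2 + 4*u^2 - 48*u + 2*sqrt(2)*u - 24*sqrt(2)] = 6*u^2 + 2*sqrt(2)*u + 8*u - 48 + 2*sqrt(2)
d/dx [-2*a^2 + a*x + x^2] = a + 2*x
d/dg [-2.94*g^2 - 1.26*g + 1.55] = -5.88*g - 1.26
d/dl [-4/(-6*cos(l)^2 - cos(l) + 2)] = 4*(12*cos(l) + 1)*sin(l)/(6*cos(l)^2 + cos(l) - 2)^2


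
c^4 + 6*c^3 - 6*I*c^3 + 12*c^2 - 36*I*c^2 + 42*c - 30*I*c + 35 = (c + 1)*(c + 5)*(c - 7*I)*(c + I)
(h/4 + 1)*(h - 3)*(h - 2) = h^3/4 - h^2/4 - 7*h/2 + 6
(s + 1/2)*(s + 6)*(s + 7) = s^3 + 27*s^2/2 + 97*s/2 + 21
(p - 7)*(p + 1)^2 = p^3 - 5*p^2 - 13*p - 7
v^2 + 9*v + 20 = (v + 4)*(v + 5)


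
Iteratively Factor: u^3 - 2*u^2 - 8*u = (u + 2)*(u^2 - 4*u) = u*(u + 2)*(u - 4)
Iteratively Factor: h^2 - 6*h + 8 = (h - 2)*(h - 4)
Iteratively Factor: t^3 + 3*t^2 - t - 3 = (t + 3)*(t^2 - 1) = (t + 1)*(t + 3)*(t - 1)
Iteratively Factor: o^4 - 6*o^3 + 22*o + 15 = (o + 1)*(o^3 - 7*o^2 + 7*o + 15) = (o - 3)*(o + 1)*(o^2 - 4*o - 5) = (o - 5)*(o - 3)*(o + 1)*(o + 1)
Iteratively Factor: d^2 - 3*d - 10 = (d - 5)*(d + 2)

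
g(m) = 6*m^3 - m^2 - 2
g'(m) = 18*m^2 - 2*m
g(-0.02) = -2.00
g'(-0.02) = 0.05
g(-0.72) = -4.76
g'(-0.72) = 10.77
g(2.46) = 81.27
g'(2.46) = 104.01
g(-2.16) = -67.13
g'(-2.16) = 88.30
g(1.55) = 17.94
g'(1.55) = 40.14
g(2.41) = 76.18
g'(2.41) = 99.73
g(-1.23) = -14.68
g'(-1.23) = 29.69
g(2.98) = 147.90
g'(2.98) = 153.89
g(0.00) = -2.00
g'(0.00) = 0.00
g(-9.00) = -4457.00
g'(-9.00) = 1476.00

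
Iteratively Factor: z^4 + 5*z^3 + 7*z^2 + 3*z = (z + 1)*(z^3 + 4*z^2 + 3*z) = (z + 1)*(z + 3)*(z^2 + z) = (z + 1)^2*(z + 3)*(z)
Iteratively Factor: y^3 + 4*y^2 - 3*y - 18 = (y - 2)*(y^2 + 6*y + 9) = (y - 2)*(y + 3)*(y + 3)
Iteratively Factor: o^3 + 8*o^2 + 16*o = (o + 4)*(o^2 + 4*o) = (o + 4)^2*(o)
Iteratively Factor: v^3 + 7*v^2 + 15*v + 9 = (v + 1)*(v^2 + 6*v + 9) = (v + 1)*(v + 3)*(v + 3)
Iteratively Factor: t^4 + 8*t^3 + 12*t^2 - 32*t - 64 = (t - 2)*(t^3 + 10*t^2 + 32*t + 32) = (t - 2)*(t + 2)*(t^2 + 8*t + 16) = (t - 2)*(t + 2)*(t + 4)*(t + 4)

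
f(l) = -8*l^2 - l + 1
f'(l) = -16*l - 1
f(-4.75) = -174.75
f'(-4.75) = 75.00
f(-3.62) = -100.22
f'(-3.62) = 56.92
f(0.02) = 0.98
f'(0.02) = -1.32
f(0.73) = -3.99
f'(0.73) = -12.68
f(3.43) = -96.55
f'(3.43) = -55.88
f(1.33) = -14.48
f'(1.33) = -22.28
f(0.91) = -6.53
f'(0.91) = -15.56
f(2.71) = -60.46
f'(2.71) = -44.36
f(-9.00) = -638.00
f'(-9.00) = 143.00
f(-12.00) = -1139.00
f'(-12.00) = 191.00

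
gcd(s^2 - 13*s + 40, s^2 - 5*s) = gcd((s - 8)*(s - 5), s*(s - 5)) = s - 5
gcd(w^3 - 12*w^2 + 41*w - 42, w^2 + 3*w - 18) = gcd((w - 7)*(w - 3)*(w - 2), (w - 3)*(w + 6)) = w - 3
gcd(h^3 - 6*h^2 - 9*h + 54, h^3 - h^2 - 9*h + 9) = h^2 - 9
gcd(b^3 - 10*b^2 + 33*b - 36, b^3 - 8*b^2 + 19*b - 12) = b^2 - 7*b + 12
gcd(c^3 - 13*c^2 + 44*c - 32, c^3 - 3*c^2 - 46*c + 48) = c^2 - 9*c + 8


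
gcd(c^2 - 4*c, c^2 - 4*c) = c^2 - 4*c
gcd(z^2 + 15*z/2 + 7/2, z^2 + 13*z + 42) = z + 7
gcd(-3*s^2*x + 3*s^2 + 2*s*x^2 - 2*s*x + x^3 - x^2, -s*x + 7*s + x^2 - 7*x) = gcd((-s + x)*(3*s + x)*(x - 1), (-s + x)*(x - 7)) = -s + x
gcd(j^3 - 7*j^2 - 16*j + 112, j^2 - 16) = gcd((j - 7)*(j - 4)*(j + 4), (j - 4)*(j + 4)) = j^2 - 16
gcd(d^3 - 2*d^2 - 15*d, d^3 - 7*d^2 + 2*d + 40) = d - 5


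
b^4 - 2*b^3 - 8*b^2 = b^2*(b - 4)*(b + 2)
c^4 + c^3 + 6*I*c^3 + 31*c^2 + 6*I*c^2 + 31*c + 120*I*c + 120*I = (c + 1)*(c - 5*I)*(c + 3*I)*(c + 8*I)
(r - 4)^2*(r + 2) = r^3 - 6*r^2 + 32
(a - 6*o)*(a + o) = a^2 - 5*a*o - 6*o^2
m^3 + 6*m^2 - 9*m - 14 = (m - 2)*(m + 1)*(m + 7)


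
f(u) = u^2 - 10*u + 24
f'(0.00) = -10.00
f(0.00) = 24.00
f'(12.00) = 14.00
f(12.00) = 48.00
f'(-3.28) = -16.56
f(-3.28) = 67.56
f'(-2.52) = -15.04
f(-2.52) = 55.55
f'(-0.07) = -10.14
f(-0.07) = 24.70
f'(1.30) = -7.40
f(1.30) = 12.69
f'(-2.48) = -14.96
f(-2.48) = 54.95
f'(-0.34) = -10.68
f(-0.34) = 27.52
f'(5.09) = 0.18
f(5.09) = -0.99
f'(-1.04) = -12.08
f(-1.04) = 35.48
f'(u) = 2*u - 10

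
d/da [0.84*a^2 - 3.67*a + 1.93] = 1.68*a - 3.67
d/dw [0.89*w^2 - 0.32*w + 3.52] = 1.78*w - 0.32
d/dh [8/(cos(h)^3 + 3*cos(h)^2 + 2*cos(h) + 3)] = 8*(3*cos(h)^2 + 6*cos(h) + 2)*sin(h)/(cos(h)^3 + 3*cos(h)^2 + 2*cos(h) + 3)^2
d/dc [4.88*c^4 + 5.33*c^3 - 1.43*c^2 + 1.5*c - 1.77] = 19.52*c^3 + 15.99*c^2 - 2.86*c + 1.5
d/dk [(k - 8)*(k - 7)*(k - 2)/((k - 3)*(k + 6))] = (k^4 + 6*k^3 - 191*k^2 + 836*k - 1212)/(k^4 + 6*k^3 - 27*k^2 - 108*k + 324)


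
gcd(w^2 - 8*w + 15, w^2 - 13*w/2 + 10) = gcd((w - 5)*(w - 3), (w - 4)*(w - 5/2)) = 1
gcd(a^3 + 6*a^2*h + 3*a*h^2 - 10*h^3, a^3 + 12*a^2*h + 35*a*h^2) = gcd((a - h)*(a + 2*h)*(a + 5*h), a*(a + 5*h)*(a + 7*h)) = a + 5*h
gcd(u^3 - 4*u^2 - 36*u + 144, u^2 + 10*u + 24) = u + 6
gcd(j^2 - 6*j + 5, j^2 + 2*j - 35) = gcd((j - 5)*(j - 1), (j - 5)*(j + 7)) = j - 5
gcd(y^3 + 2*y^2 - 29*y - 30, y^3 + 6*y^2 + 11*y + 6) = y + 1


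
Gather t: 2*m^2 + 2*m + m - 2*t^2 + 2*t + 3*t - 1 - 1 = 2*m^2 + 3*m - 2*t^2 + 5*t - 2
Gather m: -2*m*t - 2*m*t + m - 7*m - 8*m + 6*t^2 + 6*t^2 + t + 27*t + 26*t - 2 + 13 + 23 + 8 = m*(-4*t - 14) + 12*t^2 + 54*t + 42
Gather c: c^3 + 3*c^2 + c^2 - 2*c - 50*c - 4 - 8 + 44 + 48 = c^3 + 4*c^2 - 52*c + 80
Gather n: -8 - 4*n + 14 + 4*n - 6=0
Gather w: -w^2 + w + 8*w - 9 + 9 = -w^2 + 9*w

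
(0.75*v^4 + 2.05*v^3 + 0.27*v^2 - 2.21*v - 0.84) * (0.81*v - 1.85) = 0.6075*v^5 + 0.273*v^4 - 3.5738*v^3 - 2.2896*v^2 + 3.4081*v + 1.554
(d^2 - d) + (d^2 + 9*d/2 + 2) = 2*d^2 + 7*d/2 + 2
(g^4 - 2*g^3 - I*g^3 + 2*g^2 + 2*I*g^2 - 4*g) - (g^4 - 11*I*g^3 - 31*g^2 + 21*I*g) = -2*g^3 + 10*I*g^3 + 33*g^2 + 2*I*g^2 - 4*g - 21*I*g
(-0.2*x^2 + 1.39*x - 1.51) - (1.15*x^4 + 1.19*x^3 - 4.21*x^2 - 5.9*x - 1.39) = -1.15*x^4 - 1.19*x^3 + 4.01*x^2 + 7.29*x - 0.12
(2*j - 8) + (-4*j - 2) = -2*j - 10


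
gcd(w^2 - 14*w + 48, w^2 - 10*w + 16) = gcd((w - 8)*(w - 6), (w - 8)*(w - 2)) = w - 8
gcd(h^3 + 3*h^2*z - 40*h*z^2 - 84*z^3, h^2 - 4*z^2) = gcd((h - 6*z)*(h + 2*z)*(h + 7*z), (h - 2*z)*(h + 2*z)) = h + 2*z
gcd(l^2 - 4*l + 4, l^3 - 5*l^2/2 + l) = l - 2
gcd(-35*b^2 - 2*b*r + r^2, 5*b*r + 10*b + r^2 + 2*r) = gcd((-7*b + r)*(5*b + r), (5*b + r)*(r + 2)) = 5*b + r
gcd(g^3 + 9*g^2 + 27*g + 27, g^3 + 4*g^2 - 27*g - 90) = g + 3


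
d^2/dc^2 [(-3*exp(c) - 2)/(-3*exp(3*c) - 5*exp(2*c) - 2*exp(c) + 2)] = (108*exp(6*c) + 297*exp(5*c) + 333*exp(4*c) + 428*exp(3*c) + 348*exp(2*c) + 100*exp(c) + 20)*exp(c)/(27*exp(9*c) + 135*exp(8*c) + 279*exp(7*c) + 251*exp(6*c) + 6*exp(5*c) - 162*exp(4*c) - 76*exp(3*c) + 36*exp(2*c) + 24*exp(c) - 8)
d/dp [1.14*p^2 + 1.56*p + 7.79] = 2.28*p + 1.56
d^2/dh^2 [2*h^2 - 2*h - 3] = 4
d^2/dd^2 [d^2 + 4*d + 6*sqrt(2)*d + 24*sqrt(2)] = 2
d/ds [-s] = -1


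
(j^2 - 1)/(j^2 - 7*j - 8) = (j - 1)/(j - 8)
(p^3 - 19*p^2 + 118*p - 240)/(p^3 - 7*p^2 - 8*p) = (p^2 - 11*p + 30)/(p*(p + 1))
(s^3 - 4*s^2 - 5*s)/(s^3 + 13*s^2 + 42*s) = (s^2 - 4*s - 5)/(s^2 + 13*s + 42)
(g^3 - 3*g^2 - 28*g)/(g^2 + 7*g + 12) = g*(g - 7)/(g + 3)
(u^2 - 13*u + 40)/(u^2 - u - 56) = (u - 5)/(u + 7)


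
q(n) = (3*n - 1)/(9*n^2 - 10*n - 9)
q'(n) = (10 - 18*n)*(3*n - 1)/(9*n^2 - 10*n - 9)^2 + 3/(9*n^2 - 10*n - 9) = (-27*n^2 + 18*n - 37)/(81*n^4 - 180*n^3 - 62*n^2 + 180*n + 81)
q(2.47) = 0.30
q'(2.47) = -0.35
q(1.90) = 1.05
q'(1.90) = -4.97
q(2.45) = 0.31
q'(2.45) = -0.37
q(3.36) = 0.15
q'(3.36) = -0.08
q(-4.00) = -0.07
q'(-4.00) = -0.02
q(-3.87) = -0.08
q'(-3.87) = -0.02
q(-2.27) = -0.13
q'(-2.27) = -0.06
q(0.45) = -0.03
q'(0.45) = -0.25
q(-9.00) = -0.03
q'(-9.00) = 0.00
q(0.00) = 0.11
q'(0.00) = -0.46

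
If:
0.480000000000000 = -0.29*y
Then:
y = -1.66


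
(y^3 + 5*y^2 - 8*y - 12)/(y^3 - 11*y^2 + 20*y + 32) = (y^2 + 4*y - 12)/(y^2 - 12*y + 32)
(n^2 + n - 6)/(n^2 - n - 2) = (n + 3)/(n + 1)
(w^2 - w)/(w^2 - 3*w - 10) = w*(1 - w)/(-w^2 + 3*w + 10)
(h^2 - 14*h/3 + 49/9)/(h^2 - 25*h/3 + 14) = (h - 7/3)/(h - 6)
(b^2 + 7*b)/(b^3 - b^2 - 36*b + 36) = b*(b + 7)/(b^3 - b^2 - 36*b + 36)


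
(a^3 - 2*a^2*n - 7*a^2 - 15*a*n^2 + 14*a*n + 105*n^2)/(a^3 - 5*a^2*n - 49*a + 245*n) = (a + 3*n)/(a + 7)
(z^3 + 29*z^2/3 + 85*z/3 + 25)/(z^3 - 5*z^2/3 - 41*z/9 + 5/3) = 3*(z^2 + 8*z + 15)/(3*z^2 - 10*z + 3)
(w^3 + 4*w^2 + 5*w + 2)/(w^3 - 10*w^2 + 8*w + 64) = (w^2 + 2*w + 1)/(w^2 - 12*w + 32)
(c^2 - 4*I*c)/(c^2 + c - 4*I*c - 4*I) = c/(c + 1)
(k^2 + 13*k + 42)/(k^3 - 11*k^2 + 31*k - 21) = (k^2 + 13*k + 42)/(k^3 - 11*k^2 + 31*k - 21)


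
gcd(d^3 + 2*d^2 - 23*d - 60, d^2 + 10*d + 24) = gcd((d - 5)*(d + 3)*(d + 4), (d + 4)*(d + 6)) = d + 4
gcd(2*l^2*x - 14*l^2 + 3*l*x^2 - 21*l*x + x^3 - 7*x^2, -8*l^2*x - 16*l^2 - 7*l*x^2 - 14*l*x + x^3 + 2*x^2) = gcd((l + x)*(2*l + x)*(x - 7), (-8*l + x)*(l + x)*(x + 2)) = l + x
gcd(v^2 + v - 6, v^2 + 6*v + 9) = v + 3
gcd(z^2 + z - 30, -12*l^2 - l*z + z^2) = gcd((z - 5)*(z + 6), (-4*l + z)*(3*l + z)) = 1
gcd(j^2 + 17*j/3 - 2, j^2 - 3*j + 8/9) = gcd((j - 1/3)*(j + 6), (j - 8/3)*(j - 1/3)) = j - 1/3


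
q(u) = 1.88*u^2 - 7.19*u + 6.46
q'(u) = 3.76*u - 7.19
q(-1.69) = 23.98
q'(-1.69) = -13.54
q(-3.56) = 55.88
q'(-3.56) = -20.58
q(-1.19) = 17.68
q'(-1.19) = -11.66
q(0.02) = 6.32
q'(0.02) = -7.11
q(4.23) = 9.68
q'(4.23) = 8.71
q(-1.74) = 24.66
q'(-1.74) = -13.73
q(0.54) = 3.13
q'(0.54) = -5.16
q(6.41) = 37.62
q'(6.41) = 16.91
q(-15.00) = 537.31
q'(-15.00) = -63.59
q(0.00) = 6.46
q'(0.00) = -7.19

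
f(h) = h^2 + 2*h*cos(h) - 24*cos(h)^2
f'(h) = -2*h*sin(h) + 2*h + 48*sin(h)*cos(h) + 2*cos(h)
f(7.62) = 60.31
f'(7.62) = 11.70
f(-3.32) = -5.69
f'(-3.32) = -15.81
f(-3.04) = -8.46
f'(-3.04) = -3.84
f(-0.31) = -22.26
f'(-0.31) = -12.85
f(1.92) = -0.44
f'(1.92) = -15.88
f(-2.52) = -5.41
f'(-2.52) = 13.12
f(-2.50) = -5.15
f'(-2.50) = 13.42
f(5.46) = 26.14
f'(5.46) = -3.64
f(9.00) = 44.68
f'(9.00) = -9.26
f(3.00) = -20.46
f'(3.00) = -3.53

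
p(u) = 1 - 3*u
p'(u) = -3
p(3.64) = -9.92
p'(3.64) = -3.00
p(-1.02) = 4.06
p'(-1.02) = -3.00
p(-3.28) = 10.84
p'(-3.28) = -3.00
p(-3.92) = 12.76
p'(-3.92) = -3.00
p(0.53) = -0.59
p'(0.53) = -3.00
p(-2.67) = 9.01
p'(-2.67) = -3.00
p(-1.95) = 6.85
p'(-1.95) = -3.00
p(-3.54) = 11.62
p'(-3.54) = -3.00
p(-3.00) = 10.00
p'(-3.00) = -3.00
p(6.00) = -17.00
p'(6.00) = -3.00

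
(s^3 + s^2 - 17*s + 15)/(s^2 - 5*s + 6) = (s^2 + 4*s - 5)/(s - 2)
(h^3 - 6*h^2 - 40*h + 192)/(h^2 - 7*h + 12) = (h^2 - 2*h - 48)/(h - 3)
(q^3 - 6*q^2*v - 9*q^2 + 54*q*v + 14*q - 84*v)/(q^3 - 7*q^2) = 1 - 6*v/q - 2/q + 12*v/q^2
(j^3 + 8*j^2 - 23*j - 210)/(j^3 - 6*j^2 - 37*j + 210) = (j + 7)/(j - 7)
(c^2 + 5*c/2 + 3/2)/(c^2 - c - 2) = (c + 3/2)/(c - 2)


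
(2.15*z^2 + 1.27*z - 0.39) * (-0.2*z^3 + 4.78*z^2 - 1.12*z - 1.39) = -0.43*z^5 + 10.023*z^4 + 3.7406*z^3 - 6.2751*z^2 - 1.3285*z + 0.5421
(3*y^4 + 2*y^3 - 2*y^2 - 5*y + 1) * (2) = 6*y^4 + 4*y^3 - 4*y^2 - 10*y + 2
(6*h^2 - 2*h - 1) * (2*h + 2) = 12*h^3 + 8*h^2 - 6*h - 2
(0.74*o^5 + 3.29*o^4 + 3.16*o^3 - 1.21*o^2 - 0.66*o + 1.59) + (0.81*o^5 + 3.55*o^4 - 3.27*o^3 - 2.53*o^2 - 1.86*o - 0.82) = 1.55*o^5 + 6.84*o^4 - 0.11*o^3 - 3.74*o^2 - 2.52*o + 0.77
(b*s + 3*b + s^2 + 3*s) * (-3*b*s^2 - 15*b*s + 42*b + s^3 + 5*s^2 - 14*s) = -3*b^2*s^3 - 24*b^2*s^2 - 3*b^2*s + 126*b^2 - 2*b*s^4 - 16*b*s^3 - 2*b*s^2 + 84*b*s + s^5 + 8*s^4 + s^3 - 42*s^2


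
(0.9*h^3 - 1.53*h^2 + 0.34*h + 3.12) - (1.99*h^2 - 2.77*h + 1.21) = 0.9*h^3 - 3.52*h^2 + 3.11*h + 1.91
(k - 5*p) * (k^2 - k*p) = k^3 - 6*k^2*p + 5*k*p^2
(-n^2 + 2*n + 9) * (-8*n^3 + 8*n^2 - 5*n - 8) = 8*n^5 - 24*n^4 - 51*n^3 + 70*n^2 - 61*n - 72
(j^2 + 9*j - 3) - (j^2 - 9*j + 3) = 18*j - 6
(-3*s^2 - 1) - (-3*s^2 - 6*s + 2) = 6*s - 3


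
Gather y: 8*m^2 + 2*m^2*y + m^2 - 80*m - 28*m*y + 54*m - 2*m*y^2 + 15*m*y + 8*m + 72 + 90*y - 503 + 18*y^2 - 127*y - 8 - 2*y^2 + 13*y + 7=9*m^2 - 18*m + y^2*(16 - 2*m) + y*(2*m^2 - 13*m - 24) - 432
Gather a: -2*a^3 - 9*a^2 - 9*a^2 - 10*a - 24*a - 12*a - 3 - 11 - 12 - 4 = -2*a^3 - 18*a^2 - 46*a - 30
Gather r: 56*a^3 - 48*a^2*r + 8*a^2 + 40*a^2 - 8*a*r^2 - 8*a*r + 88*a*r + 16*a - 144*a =56*a^3 + 48*a^2 - 8*a*r^2 - 128*a + r*(-48*a^2 + 80*a)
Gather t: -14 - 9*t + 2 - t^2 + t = -t^2 - 8*t - 12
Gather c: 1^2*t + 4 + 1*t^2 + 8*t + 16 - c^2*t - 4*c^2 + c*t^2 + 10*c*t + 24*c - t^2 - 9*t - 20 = c^2*(-t - 4) + c*(t^2 + 10*t + 24)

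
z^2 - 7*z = z*(z - 7)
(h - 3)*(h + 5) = h^2 + 2*h - 15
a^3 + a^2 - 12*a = a*(a - 3)*(a + 4)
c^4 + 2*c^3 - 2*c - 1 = (c - 1)*(c + 1)^3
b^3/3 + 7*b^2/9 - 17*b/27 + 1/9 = (b/3 + 1)*(b - 1/3)^2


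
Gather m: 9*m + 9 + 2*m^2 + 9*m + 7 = 2*m^2 + 18*m + 16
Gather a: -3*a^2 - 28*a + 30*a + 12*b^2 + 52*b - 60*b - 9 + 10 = -3*a^2 + 2*a + 12*b^2 - 8*b + 1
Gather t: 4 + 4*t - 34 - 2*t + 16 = 2*t - 14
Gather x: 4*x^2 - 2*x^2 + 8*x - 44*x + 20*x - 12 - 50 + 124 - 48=2*x^2 - 16*x + 14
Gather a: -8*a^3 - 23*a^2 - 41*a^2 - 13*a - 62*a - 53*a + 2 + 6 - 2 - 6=-8*a^3 - 64*a^2 - 128*a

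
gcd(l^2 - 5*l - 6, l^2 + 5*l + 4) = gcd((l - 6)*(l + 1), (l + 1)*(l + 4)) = l + 1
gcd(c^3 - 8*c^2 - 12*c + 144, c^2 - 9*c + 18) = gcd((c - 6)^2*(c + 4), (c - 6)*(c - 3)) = c - 6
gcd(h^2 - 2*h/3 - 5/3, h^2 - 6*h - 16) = 1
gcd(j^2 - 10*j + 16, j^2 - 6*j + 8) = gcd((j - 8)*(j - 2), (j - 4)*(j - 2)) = j - 2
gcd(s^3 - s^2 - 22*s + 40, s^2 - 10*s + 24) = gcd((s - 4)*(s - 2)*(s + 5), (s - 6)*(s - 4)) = s - 4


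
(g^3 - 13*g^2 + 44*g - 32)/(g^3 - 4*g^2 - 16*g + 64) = (g^2 - 9*g + 8)/(g^2 - 16)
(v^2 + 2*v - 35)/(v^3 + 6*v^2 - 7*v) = (v - 5)/(v*(v - 1))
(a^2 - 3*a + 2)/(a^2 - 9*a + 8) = (a - 2)/(a - 8)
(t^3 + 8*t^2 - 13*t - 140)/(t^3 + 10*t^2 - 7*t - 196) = (t + 5)/(t + 7)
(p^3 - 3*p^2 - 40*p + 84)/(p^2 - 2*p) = p - 1 - 42/p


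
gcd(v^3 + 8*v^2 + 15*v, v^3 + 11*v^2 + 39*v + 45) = v^2 + 8*v + 15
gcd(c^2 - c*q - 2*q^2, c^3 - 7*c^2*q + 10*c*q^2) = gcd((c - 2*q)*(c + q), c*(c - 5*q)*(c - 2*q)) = -c + 2*q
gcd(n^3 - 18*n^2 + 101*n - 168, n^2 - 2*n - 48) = n - 8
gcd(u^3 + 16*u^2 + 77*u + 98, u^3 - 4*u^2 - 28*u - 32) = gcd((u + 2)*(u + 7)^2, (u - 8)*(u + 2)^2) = u + 2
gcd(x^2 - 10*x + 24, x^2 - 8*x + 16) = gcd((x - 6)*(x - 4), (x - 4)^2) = x - 4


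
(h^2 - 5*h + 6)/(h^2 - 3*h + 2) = (h - 3)/(h - 1)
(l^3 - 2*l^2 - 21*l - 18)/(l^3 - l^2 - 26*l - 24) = (l + 3)/(l + 4)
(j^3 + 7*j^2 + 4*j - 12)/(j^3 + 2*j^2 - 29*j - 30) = (j^2 + j - 2)/(j^2 - 4*j - 5)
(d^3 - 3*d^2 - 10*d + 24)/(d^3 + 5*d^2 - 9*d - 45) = (d^2 - 6*d + 8)/(d^2 + 2*d - 15)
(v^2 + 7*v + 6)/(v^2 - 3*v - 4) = (v + 6)/(v - 4)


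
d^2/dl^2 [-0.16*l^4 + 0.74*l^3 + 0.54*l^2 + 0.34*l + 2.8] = -1.92*l^2 + 4.44*l + 1.08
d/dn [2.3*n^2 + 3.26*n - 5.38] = 4.6*n + 3.26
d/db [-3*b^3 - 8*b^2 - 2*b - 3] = -9*b^2 - 16*b - 2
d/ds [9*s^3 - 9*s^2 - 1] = 9*s*(3*s - 2)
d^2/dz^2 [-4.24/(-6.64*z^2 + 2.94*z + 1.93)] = (373.879808*z^2 - 165.543168*z - 4.24*(13.28*z - 2.94)*(26.56*z - 5.88) - 108.672896)/(-6.64*z^2 + 2.94*z + 1.93)^3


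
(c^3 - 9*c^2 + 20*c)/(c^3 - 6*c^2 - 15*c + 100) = c*(c - 4)/(c^2 - c - 20)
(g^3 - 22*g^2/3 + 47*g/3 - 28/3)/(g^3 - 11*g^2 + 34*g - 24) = (g - 7/3)/(g - 6)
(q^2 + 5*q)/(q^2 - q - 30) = q/(q - 6)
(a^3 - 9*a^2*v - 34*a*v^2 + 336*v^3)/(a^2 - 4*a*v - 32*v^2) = (a^2 - a*v - 42*v^2)/(a + 4*v)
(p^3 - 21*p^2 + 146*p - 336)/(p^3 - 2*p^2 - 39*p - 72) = (p^2 - 13*p + 42)/(p^2 + 6*p + 9)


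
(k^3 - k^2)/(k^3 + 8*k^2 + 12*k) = k*(k - 1)/(k^2 + 8*k + 12)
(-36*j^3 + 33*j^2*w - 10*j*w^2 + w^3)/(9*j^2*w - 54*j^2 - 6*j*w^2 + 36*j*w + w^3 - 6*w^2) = (-4*j + w)/(w - 6)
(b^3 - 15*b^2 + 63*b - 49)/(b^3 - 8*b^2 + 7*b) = (b - 7)/b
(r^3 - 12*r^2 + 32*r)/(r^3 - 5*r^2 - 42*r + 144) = r*(r - 4)/(r^2 + 3*r - 18)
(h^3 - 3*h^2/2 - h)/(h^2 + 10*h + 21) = h*(2*h^2 - 3*h - 2)/(2*(h^2 + 10*h + 21))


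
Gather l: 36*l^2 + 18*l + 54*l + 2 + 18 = 36*l^2 + 72*l + 20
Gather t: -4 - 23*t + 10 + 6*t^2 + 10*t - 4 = 6*t^2 - 13*t + 2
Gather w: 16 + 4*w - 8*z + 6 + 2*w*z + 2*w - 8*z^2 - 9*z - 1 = w*(2*z + 6) - 8*z^2 - 17*z + 21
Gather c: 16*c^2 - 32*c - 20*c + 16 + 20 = 16*c^2 - 52*c + 36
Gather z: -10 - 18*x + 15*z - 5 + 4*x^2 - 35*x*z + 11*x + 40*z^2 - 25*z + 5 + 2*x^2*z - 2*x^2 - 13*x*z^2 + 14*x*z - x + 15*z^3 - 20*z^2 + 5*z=2*x^2 - 8*x + 15*z^3 + z^2*(20 - 13*x) + z*(2*x^2 - 21*x - 5) - 10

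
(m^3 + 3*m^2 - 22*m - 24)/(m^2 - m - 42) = (m^2 - 3*m - 4)/(m - 7)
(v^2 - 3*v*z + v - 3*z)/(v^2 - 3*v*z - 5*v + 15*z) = (v + 1)/(v - 5)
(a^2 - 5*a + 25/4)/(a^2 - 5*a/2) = (a - 5/2)/a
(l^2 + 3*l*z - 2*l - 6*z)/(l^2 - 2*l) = (l + 3*z)/l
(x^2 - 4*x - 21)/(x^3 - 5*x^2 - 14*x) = (x + 3)/(x*(x + 2))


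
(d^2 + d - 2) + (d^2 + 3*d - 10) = 2*d^2 + 4*d - 12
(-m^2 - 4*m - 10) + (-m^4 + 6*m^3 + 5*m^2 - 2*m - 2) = -m^4 + 6*m^3 + 4*m^2 - 6*m - 12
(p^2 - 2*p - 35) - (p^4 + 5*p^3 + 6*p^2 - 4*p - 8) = -p^4 - 5*p^3 - 5*p^2 + 2*p - 27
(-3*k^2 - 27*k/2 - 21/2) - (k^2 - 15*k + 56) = -4*k^2 + 3*k/2 - 133/2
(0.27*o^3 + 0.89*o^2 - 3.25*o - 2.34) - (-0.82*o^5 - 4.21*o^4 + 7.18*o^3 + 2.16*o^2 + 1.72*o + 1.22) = 0.82*o^5 + 4.21*o^4 - 6.91*o^3 - 1.27*o^2 - 4.97*o - 3.56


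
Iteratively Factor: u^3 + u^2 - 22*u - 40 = (u + 4)*(u^2 - 3*u - 10) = (u - 5)*(u + 4)*(u + 2)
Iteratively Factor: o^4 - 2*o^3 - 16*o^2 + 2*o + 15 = (o - 5)*(o^3 + 3*o^2 - o - 3) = (o - 5)*(o + 3)*(o^2 - 1) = (o - 5)*(o - 1)*(o + 3)*(o + 1)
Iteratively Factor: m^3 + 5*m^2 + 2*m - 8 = (m + 2)*(m^2 + 3*m - 4) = (m - 1)*(m + 2)*(m + 4)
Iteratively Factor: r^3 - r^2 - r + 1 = (r - 1)*(r^2 - 1) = (r - 1)^2*(r + 1)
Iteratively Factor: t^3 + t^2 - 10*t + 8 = (t - 1)*(t^2 + 2*t - 8) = (t - 1)*(t + 4)*(t - 2)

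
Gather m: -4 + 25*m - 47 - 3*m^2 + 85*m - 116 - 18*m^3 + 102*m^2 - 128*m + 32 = -18*m^3 + 99*m^2 - 18*m - 135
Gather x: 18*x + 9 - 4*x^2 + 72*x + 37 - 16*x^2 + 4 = -20*x^2 + 90*x + 50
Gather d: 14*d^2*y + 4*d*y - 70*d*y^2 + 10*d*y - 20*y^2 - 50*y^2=14*d^2*y + d*(-70*y^2 + 14*y) - 70*y^2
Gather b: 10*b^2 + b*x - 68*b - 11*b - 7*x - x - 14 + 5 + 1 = 10*b^2 + b*(x - 79) - 8*x - 8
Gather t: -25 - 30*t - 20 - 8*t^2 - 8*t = -8*t^2 - 38*t - 45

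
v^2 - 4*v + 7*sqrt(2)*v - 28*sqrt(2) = (v - 4)*(v + 7*sqrt(2))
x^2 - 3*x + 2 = (x - 2)*(x - 1)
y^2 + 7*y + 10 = (y + 2)*(y + 5)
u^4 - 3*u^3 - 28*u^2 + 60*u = u*(u - 6)*(u - 2)*(u + 5)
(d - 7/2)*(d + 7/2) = d^2 - 49/4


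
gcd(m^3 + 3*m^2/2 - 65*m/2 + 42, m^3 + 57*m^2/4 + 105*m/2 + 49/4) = m + 7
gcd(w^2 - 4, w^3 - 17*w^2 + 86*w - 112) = w - 2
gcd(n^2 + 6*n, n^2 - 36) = n + 6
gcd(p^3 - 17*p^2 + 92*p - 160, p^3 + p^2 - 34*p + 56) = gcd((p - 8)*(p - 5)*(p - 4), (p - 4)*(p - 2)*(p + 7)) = p - 4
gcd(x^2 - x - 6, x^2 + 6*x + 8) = x + 2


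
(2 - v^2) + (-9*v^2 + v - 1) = -10*v^2 + v + 1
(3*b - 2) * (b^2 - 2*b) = 3*b^3 - 8*b^2 + 4*b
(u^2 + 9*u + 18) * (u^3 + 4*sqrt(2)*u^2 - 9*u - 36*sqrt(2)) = u^5 + 4*sqrt(2)*u^4 + 9*u^4 + 9*u^3 + 36*sqrt(2)*u^3 - 81*u^2 + 36*sqrt(2)*u^2 - 324*sqrt(2)*u - 162*u - 648*sqrt(2)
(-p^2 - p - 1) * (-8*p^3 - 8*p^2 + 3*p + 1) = 8*p^5 + 16*p^4 + 13*p^3 + 4*p^2 - 4*p - 1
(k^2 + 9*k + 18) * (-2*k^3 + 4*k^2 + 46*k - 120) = -2*k^5 - 14*k^4 + 46*k^3 + 366*k^2 - 252*k - 2160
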